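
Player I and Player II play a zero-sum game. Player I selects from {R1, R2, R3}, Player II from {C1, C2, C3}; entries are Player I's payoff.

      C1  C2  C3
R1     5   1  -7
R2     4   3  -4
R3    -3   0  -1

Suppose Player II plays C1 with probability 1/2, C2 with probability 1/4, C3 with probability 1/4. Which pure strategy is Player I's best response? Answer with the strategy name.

R2

Expected payoff of R1: (1/2)·5 + (1/4)·1 + (1/4)·(-7) = 1.
Expected payoff of R2: (1/2)·4 + (1/4)·3 + (1/4)·(-4) = 7/4.
Expected payoff of R3: (1/2)·(-3) + (1/4)·0 + (1/4)·(-1) = -7/4.
The largest is 7/4, so Player I's best response is R2.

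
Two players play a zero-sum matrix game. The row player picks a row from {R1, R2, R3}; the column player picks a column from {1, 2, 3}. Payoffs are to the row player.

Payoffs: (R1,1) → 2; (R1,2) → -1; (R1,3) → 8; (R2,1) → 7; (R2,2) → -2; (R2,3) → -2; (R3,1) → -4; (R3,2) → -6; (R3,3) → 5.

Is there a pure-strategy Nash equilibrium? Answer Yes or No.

Row minima: R1 → -1, R2 → -2, R3 → -6; maximin = -1.
Column maxima: 1 → 7, 2 → -1, 3 → 8; minimax = -1.
maximin = minimax = -1, so a saddle point exists.

Yes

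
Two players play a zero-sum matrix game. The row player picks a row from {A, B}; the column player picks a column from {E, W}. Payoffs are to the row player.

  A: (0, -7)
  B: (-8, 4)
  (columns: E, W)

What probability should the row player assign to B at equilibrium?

7/19

Row minima: A → -7, B → -8; maximin = -7.
Column maxima: E → 0, W → 4; minimax = 0.
-7 ≠ 0, so there is no saddle point; optimal play is mixed.
Let the row player play A with probability p. Expected payoff against E: 0p + (-8)(1−p) = 8p − 8; against W: (-7)p + 4(1−p) = −11p + 4.
Setting these equal: 8p − 8 = −11p + 4 ⇒ 19p = 12 ⇒ p = 12/19, and the value is (8)·(12/19) − 8 = -56/19.
For the column player: with q = P(E), equating A's and B's payoffs gives 7q − 7 = −12q + 4 ⇒ q = 11/19.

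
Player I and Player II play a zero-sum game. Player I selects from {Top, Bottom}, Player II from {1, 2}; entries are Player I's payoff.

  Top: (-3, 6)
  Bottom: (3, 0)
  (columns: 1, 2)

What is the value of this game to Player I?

Row minima: Top → -3, Bottom → 0; maximin = 0.
Column maxima: 1 → 3, 2 → 6; minimax = 3.
0 ≠ 3, so there is no saddle point; optimal play is mixed.
Let Player I play Top with probability p. Expected payoff against 1: (-3)p + 3(1−p) = −6p + 3; against 2: 6p + 0(1−p) = 6p.
Setting these equal: −6p + 3 = 6p ⇒ −12p = -3 ⇒ p = 1/4, and the value is (-6)·(1/4) + 3 = 3/2.
For Player II: with q = P(1), equating Top's and Bottom's payoffs gives −9q + 6 = 3q ⇒ q = 1/2.

3/2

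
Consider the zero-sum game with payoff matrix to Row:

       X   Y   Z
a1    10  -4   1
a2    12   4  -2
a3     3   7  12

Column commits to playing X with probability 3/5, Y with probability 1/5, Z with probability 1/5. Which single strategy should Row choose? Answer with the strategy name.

Expected payoff of a1: (3/5)·10 + (1/5)·(-4) + (1/5)·1 = 27/5.
Expected payoff of a2: (3/5)·12 + (1/5)·4 + (1/5)·(-2) = 38/5.
Expected payoff of a3: (3/5)·3 + (1/5)·7 + (1/5)·12 = 28/5.
The largest is 38/5, so Row's best response is a2.

a2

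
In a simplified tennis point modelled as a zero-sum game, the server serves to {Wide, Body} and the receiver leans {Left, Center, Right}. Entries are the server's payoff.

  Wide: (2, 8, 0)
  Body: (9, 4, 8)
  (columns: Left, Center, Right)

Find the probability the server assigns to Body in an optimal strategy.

2/3

Row minima: Wide → 0, Body → 4; maximin = 4.
Column maxima: Left → 9, Center → 8, Right → 8; minimax = 8.
4 ≠ 8, so there is no saddle point; optimal play is mixed.
Left is strictly dominated by Right (it gives the server strictly more in every row), so the receiver never plays it.
On the remaining 2×2 (Wide, Body vs Center, Right):
Let the server play Wide with probability p. Expected payoff against Center: 8p + 4(1−p) = 4p + 4; against Right: 0p + 8(1−p) = −8p + 8.
Setting these equal: 4p + 4 = −8p + 8 ⇒ 12p = 4 ⇒ p = 1/3, and the value is (4)·(1/3) + 4 = 16/3.
For the receiver: with q = P(Center), equating Wide's and Body's payoffs gives 8q = −4q + 8 ⇒ q = 2/3.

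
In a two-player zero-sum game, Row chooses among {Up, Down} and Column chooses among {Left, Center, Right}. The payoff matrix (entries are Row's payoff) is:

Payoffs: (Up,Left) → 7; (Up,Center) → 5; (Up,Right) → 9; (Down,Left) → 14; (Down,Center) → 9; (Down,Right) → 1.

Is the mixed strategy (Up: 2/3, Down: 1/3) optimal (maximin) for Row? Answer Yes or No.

Against Left this mix gives (2/3)·7 + (1/3)·14 = 28/3.
Against Center this mix gives (2/3)·5 + (1/3)·9 = 19/3.
Against Right this mix gives (2/3)·9 + (1/3)·1 = 19/3.
All of Column's active replies (Center, Right) yield 19/3, and no column does worse for Row. The mix makes Column indifferent and guarantees 19/3, so it is optimal.

Yes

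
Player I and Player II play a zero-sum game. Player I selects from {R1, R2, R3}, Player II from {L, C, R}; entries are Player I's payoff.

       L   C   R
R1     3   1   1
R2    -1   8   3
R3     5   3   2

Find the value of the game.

Row minima: R1 → 1, R2 → -1, R3 → 2; maximin = 2.
Column maxima: L → 5, C → 8, R → 3; minimax = 3.
2 ≠ 3, so there is no saddle point; optimal play is mixed.
R1 is strictly dominated by R3, so Player I never plays it.
With R1 eliminated, C is strictly dominated by R (it gives Player I strictly more in every remaining row), so Player II never plays it.
On the remaining 2×2 (R2, R3 vs L, R):
Let Player I play R2 with probability p. Expected payoff against L: (-1)p + 5(1−p) = −6p + 5; against R: 3p + 2(1−p) = p + 2.
Setting these equal: −6p + 5 = p + 2 ⇒ −7p = -3 ⇒ p = 3/7, and the value is (-6)·(3/7) + 5 = 17/7.
For Player II: with q = P(L), equating R2's and R3's payoffs gives −4q + 3 = 3q + 2 ⇒ q = 1/7.

17/7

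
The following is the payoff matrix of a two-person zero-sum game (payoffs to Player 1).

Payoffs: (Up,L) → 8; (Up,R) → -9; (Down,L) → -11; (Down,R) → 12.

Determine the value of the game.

Row minima: Up → -9, Down → -11; maximin = -9.
Column maxima: L → 8, R → 12; minimax = 8.
-9 ≠ 8, so there is no saddle point; optimal play is mixed.
Let Player 1 play Up with probability p. Expected payoff against L: 8p + (-11)(1−p) = 19p − 11; against R: (-9)p + 12(1−p) = −21p + 12.
Setting these equal: 19p − 11 = −21p + 12 ⇒ 40p = 23 ⇒ p = 23/40, and the value is (19)·(23/40) − 11 = -3/40.
For Player 2: with q = P(L), equating Up's and Down's payoffs gives 17q − 9 = −23q + 12 ⇒ q = 21/40.

-3/40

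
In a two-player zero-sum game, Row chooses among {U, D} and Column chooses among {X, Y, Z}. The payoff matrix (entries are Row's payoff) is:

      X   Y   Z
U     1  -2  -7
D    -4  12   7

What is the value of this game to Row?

-21/19

Row minima: U → -7, D → -4; maximin = -4.
Column maxima: X → 1, Y → 12, Z → 7; minimax = 1.
-4 ≠ 1, so there is no saddle point; optimal play is mixed.
Y is strictly dominated by Z (it gives Row strictly more in every row), so Column never plays it.
On the remaining 2×2 (U, D vs X, Z):
Let Row play U with probability p. Expected payoff against X: 1p + (-4)(1−p) = 5p − 4; against Z: (-7)p + 7(1−p) = −14p + 7.
Setting these equal: 5p − 4 = −14p + 7 ⇒ 19p = 11 ⇒ p = 11/19, and the value is (5)·(11/19) − 4 = -21/19.
For Column: with q = P(X), equating U's and D's payoffs gives 8q − 7 = −11q + 7 ⇒ q = 14/19.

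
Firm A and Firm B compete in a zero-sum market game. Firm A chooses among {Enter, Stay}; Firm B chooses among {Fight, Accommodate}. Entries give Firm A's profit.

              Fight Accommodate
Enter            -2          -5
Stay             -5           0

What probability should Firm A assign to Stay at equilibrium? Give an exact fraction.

3/8

Row minima: Enter → -5, Stay → -5; maximin = -5.
Column maxima: Fight → -2, Accommodate → 0; minimax = -2.
-5 ≠ -2, so there is no saddle point; optimal play is mixed.
Let Firm A play Enter with probability p. Expected payoff against Fight: (-2)p + (-5)(1−p) = 3p − 5; against Accommodate: (-5)p + 0(1−p) = −5p.
Setting these equal: 3p − 5 = −5p ⇒ 8p = 5 ⇒ p = 5/8, and the value is (3)·(5/8) − 5 = -25/8.
For Firm B: with q = P(Fight), equating Enter's and Stay's payoffs gives 3q − 5 = −5q ⇒ q = 5/8.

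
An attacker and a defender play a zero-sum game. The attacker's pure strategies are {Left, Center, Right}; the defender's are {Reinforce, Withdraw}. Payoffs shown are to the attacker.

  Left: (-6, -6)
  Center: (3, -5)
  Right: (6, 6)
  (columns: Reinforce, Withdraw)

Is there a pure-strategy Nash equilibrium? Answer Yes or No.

Yes

Row minima: Left → -6, Center → -5, Right → 6; maximin = 6.
Column maxima: Reinforce → 6, Withdraw → 6; minimax = 6.
maximin = minimax = 6, so a saddle point exists.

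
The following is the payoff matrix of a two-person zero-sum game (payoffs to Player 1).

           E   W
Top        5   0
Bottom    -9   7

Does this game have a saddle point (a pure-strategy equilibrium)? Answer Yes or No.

Row minima: Top → 0, Bottom → -9; maximin = 0.
Column maxima: E → 5, W → 7; minimax = 5.
0 ≠ 5, so no pure-strategy equilibrium exists.

No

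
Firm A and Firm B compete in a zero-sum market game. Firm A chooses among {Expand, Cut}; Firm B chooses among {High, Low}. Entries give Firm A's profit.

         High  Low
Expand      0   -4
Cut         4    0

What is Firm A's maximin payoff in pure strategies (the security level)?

0

Row minima: Expand → -4, Cut → 0.
The best of these is 0.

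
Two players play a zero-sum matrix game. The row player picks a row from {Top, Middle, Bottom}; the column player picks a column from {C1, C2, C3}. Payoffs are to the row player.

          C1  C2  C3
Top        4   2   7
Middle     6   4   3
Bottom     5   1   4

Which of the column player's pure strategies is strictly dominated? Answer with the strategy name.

C1

C2 holds the row player's payoff strictly below C1 in every row: 2 < 4, 4 < 6, 1 < 5.
So C1 is strictly dominated for the column player.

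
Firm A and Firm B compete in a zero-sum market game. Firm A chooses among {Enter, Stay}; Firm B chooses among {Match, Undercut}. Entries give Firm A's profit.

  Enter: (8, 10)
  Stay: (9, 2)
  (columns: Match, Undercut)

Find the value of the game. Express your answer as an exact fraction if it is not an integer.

Row minima: Enter → 8, Stay → 2; maximin = 8.
Column maxima: Match → 9, Undercut → 10; minimax = 9.
8 ≠ 9, so there is no saddle point; optimal play is mixed.
Let Firm A play Enter with probability p. Expected payoff against Match: 8p + 9(1−p) = −p + 9; against Undercut: 10p + 2(1−p) = 8p + 2.
Setting these equal: −p + 9 = 8p + 2 ⇒ −9p = -7 ⇒ p = 7/9, and the value is (-1)·(7/9) + 9 = 74/9.
For Firm B: with q = P(Match), equating Enter's and Stay's payoffs gives −2q + 10 = 7q + 2 ⇒ q = 8/9.

74/9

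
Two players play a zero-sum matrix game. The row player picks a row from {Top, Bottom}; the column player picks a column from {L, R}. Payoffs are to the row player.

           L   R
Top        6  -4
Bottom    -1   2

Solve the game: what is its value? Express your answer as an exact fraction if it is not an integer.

8/13

Row minima: Top → -4, Bottom → -1; maximin = -1.
Column maxima: L → 6, R → 2; minimax = 2.
-1 ≠ 2, so there is no saddle point; optimal play is mixed.
Let the row player play Top with probability p. Expected payoff against L: 6p + (-1)(1−p) = 7p − 1; against R: (-4)p + 2(1−p) = −6p + 2.
Setting these equal: 7p − 1 = −6p + 2 ⇒ 13p = 3 ⇒ p = 3/13, and the value is (7)·(3/13) − 1 = 8/13.
For the column player: with q = P(L), equating Top's and Bottom's payoffs gives 10q − 4 = −3q + 2 ⇒ q = 6/13.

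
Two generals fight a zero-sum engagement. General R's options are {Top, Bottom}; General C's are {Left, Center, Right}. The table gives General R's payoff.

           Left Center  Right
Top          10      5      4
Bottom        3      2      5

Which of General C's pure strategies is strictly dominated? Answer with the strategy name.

Left

Center holds General R's payoff strictly below Left in every row: 5 < 10, 2 < 3.
So Left is strictly dominated for General C.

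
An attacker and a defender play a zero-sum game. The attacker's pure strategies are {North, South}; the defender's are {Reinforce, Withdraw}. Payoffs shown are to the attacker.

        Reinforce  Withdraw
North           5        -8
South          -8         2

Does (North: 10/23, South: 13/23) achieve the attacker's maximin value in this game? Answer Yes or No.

Against Reinforce this mix gives (10/23)·5 + (13/23)·(-8) = -54/23.
Against Withdraw this mix gives (10/23)·(-8) + (13/23)·2 = -54/23.
All of the defender's active replies (Reinforce, Withdraw) yield -54/23, and no column does worse for the attacker. The mix makes the defender indifferent and guarantees -54/23, so it is optimal.

Yes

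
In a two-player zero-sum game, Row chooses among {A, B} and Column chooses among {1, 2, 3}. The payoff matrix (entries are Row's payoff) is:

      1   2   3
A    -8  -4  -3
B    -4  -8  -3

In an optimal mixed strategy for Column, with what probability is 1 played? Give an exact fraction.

Row minima: A → -8, B → -8; maximin = -8.
Column maxima: 1 → -4, 2 → -4, 3 → -3; minimax = -4.
-8 ≠ -4, so there is no saddle point; optimal play is mixed.
3 is strictly dominated by 1 (it gives Row strictly more in every row), so Column never plays it.
On the remaining 2×2 (A, B vs 1, 2):
Let Row play A with probability p. Expected payoff against 1: (-8)p + (-4)(1−p) = −4p − 4; against 2: (-4)p + (-8)(1−p) = 4p − 8.
Setting these equal: −4p − 4 = 4p − 8 ⇒ −8p = -4 ⇒ p = 1/2, and the value is (-4)·(1/2) − 4 = -6.
For Column: with q = P(1), equating A's and B's payoffs gives −4q − 4 = 4q − 8 ⇒ q = 1/2.

1/2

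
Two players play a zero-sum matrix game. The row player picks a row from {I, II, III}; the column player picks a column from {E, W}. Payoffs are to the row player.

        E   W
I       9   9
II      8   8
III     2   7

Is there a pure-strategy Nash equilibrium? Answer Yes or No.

Row minima: I → 9, II → 8, III → 2; maximin = 9.
Column maxima: E → 9, W → 9; minimax = 9.
maximin = minimax = 9, so a saddle point exists.

Yes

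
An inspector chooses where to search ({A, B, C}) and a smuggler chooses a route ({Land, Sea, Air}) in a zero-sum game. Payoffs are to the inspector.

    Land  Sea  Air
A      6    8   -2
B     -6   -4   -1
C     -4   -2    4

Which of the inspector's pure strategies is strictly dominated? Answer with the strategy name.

B

C gives a strictly higher payoff than B against every column: -4 > -6, -2 > -4, 4 > -1.
So B is strictly dominated and the inspector never plays it.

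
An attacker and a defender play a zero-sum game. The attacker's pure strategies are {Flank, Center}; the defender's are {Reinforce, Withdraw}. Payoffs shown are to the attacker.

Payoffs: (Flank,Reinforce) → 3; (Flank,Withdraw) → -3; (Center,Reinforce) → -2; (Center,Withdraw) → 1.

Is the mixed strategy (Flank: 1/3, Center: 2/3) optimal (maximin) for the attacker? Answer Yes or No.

Yes

Against Reinforce this mix gives (1/3)·3 + (2/3)·(-2) = -1/3.
Against Withdraw this mix gives (1/3)·(-3) + (2/3)·1 = -1/3.
All of the defender's active replies (Reinforce, Withdraw) yield -1/3, and no column does worse for the attacker. The mix makes the defender indifferent and guarantees -1/3, so it is optimal.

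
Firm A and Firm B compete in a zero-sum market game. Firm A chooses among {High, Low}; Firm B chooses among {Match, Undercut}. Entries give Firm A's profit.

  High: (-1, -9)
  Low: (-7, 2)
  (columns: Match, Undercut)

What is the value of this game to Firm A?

-65/17

Row minima: High → -9, Low → -7; maximin = -7.
Column maxima: Match → -1, Undercut → 2; minimax = -1.
-7 ≠ -1, so there is no saddle point; optimal play is mixed.
Let Firm A play High with probability p. Expected payoff against Match: (-1)p + (-7)(1−p) = 6p − 7; against Undercut: (-9)p + 2(1−p) = −11p + 2.
Setting these equal: 6p − 7 = −11p + 2 ⇒ 17p = 9 ⇒ p = 9/17, and the value is (6)·(9/17) − 7 = -65/17.
For Firm B: with q = P(Match), equating High's and Low's payoffs gives 8q − 9 = −9q + 2 ⇒ q = 11/17.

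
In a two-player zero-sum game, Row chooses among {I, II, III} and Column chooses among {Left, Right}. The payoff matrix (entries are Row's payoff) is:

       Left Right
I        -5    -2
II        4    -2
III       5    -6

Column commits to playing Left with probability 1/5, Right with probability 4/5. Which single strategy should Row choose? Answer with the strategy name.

Expected payoff of I: (1/5)·(-5) + (4/5)·(-2) = -13/5.
Expected payoff of II: (1/5)·4 + (4/5)·(-2) = -4/5.
Expected payoff of III: (1/5)·5 + (4/5)·(-6) = -19/5.
The largest is -4/5, so Row's best response is II.

II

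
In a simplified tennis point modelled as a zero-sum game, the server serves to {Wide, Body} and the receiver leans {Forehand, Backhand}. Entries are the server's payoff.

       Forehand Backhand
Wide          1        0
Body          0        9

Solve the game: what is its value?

9/10

Row minima: Wide → 0, Body → 0; maximin = 0.
Column maxima: Forehand → 1, Backhand → 9; minimax = 1.
0 ≠ 1, so there is no saddle point; optimal play is mixed.
Let the server play Wide with probability p. Expected payoff against Forehand: 1p + 0(1−p) = p; against Backhand: 0p + 9(1−p) = −9p + 9.
Setting these equal: p = −9p + 9 ⇒ 10p = 9 ⇒ p = 9/10, and the value is (1)·(9/10) = 9/10.
For the receiver: with q = P(Forehand), equating Wide's and Body's payoffs gives q = −9q + 9 ⇒ q = 9/10.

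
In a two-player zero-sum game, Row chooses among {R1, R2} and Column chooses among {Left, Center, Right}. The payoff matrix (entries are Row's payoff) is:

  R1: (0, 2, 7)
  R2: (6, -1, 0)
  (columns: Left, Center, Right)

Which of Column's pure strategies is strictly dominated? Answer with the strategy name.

Right

Center holds Row's payoff strictly below Right in every row: 2 < 7, -1 < 0.
So Right is strictly dominated for Column.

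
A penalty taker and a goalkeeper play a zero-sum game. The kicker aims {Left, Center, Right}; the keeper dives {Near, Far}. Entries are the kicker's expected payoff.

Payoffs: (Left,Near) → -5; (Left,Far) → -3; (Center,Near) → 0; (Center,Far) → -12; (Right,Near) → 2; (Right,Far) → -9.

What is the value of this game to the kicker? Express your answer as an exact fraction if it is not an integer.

-51/13

Row minima: Left → -5, Center → -12, Right → -9; maximin = -5.
Column maxima: Near → 2, Far → -3; minimax = -3.
-5 ≠ -3, so there is no saddle point; optimal play is mixed.
Center is strictly dominated by Right, so the kicker never plays it.
On the remaining 2×2 (Left, Right vs Near, Far):
Let the kicker play Left with probability p. Expected payoff against Near: (-5)p + 2(1−p) = −7p + 2; against Far: (-3)p + (-9)(1−p) = 6p − 9.
Setting these equal: −7p + 2 = 6p − 9 ⇒ −13p = -11 ⇒ p = 11/13, and the value is (-7)·(11/13) + 2 = -51/13.
For the keeper: with q = P(Near), equating Left's and Right's payoffs gives −2q − 3 = 11q − 9 ⇒ q = 6/13.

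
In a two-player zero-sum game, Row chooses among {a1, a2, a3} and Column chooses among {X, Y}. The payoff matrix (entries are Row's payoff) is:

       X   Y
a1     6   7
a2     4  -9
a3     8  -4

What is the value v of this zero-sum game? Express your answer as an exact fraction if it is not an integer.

Row minima: a1 → 6, a2 → -9, a3 → -4; maximin = 6.
Column maxima: X → 8, Y → 7; minimax = 7.
6 ≠ 7, so there is no saddle point; optimal play is mixed.
a2 is strictly dominated by a1, so Row never plays it.
On the remaining 2×2 (a1, a3 vs X, Y):
Let Row play a1 with probability p. Expected payoff against X: 6p + 8(1−p) = −2p + 8; against Y: 7p + (-4)(1−p) = 11p − 4.
Setting these equal: −2p + 8 = 11p − 4 ⇒ −13p = -12 ⇒ p = 12/13, and the value is (-2)·(12/13) + 8 = 80/13.
For Column: with q = P(X), equating a1's and a3's payoffs gives −q + 7 = 12q − 4 ⇒ q = 11/13.

80/13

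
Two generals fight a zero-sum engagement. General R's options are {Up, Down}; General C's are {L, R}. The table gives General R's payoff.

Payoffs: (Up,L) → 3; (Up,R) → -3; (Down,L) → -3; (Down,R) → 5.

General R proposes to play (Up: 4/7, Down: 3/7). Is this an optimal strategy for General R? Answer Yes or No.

Against L this mix gives (4/7)·3 + (3/7)·(-3) = 3/7.
Against R this mix gives (4/7)·(-3) + (3/7)·5 = 3/7.
All of General C's active replies (L, R) yield 3/7, and no column does worse for General R. The mix makes General C indifferent and guarantees 3/7, so it is optimal.

Yes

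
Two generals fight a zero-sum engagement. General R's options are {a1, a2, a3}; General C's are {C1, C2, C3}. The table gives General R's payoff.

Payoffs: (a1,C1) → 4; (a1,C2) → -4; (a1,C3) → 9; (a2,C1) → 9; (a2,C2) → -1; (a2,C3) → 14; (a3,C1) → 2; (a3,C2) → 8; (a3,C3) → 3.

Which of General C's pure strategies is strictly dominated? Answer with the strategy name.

C1 holds General R's payoff strictly below C3 in every row: 4 < 9, 9 < 14, 2 < 3.
So C3 is strictly dominated for General C.

C3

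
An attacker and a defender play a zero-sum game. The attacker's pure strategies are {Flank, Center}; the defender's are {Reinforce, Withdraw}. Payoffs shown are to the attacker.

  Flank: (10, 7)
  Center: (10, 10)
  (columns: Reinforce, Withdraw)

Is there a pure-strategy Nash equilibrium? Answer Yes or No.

Yes

Row minima: Flank → 7, Center → 10; maximin = 10.
Column maxima: Reinforce → 10, Withdraw → 10; minimax = 10.
maximin = minimax = 10, so a saddle point exists.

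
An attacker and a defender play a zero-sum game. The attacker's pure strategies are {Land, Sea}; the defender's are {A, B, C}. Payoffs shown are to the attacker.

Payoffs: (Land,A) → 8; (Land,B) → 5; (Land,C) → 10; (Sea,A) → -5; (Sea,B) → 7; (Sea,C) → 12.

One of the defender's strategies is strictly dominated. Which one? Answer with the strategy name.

C

A holds the attacker's payoff strictly below C in every row: 8 < 10, -5 < 12.
So C is strictly dominated for the defender.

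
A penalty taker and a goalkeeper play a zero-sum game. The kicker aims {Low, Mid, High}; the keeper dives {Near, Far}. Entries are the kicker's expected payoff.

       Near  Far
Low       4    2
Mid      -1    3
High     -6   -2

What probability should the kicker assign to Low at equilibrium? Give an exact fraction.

2/3

Row minima: Low → 2, Mid → -1, High → -6; maximin = 2.
Column maxima: Near → 4, Far → 3; minimax = 3.
2 ≠ 3, so there is no saddle point; optimal play is mixed.
High is strictly dominated by Low, so the kicker never plays it.
On the remaining 2×2 (Low, Mid vs Near, Far):
Let the kicker play Low with probability p. Expected payoff against Near: 4p + (-1)(1−p) = 5p − 1; against Far: 2p + 3(1−p) = −p + 3.
Setting these equal: 5p − 1 = −p + 3 ⇒ 6p = 4 ⇒ p = 2/3, and the value is (5)·(2/3) − 1 = 7/3.
For the keeper: with q = P(Near), equating Low's and Mid's payoffs gives 2q + 2 = −4q + 3 ⇒ q = 1/6.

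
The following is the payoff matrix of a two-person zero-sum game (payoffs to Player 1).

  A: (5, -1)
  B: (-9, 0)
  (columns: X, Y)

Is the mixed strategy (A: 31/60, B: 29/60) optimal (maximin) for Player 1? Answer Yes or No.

No

Against X this mix gives (31/60)·5 + (29/60)·(-9) = -53/30.
Against Y this mix gives (31/60)·(-1) + (29/60)·0 = -31/60.
Player 2 will play X, holding Player 1 to -53/30. Shifting weight toward the row that does better against X would raise this floor (the equalizing mix achieves -3/5 against both X and Y), so the proposed strategy is not optimal.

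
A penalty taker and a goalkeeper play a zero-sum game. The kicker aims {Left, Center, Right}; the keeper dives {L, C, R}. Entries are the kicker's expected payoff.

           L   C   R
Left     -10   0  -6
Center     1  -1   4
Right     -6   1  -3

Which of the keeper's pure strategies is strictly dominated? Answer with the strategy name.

L holds the kicker's payoff strictly below R in every row: -10 < -6, 1 < 4, -6 < -3.
So R is strictly dominated for the keeper.

R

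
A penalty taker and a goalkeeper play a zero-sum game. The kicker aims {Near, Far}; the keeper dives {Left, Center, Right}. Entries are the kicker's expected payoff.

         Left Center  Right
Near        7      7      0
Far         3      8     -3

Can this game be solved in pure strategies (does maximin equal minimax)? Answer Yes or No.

Row minima: Near → 0, Far → -3; maximin = 0.
Column maxima: Left → 7, Center → 8, Right → 0; minimax = 0.
maximin = minimax = 0, so a saddle point exists.

Yes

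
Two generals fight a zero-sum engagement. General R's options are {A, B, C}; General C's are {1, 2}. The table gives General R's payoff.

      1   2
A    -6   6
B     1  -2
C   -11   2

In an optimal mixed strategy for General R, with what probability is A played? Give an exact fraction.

Row minima: A → -6, B → -2, C → -11; maximin = -2.
Column maxima: 1 → 1, 2 → 6; minimax = 1.
-2 ≠ 1, so there is no saddle point; optimal play is mixed.
C is strictly dominated by A, so General R never plays it.
On the remaining 2×2 (A, B vs 1, 2):
Let General R play A with probability p. Expected payoff against 1: (-6)p + 1(1−p) = −7p + 1; against 2: 6p + (-2)(1−p) = 8p − 2.
Setting these equal: −7p + 1 = 8p − 2 ⇒ −15p = -3 ⇒ p = 1/5, and the value is (-7)·(1/5) + 1 = -2/5.
For General C: with q = P(1), equating A's and B's payoffs gives −12q + 6 = 3q − 2 ⇒ q = 8/15.

1/5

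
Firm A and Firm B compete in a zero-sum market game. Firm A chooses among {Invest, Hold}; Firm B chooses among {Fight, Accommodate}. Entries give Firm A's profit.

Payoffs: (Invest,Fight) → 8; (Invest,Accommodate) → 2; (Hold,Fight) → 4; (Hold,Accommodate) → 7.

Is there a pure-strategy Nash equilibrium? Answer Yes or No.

Row minima: Invest → 2, Hold → 4; maximin = 4.
Column maxima: Fight → 8, Accommodate → 7; minimax = 7.
4 ≠ 7, so no pure-strategy equilibrium exists.

No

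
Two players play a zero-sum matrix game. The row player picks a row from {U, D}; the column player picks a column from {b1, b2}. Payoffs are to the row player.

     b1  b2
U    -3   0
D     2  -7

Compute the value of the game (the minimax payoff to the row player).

-7/4

Row minima: U → -3, D → -7; maximin = -3.
Column maxima: b1 → 2, b2 → 0; minimax = 0.
-3 ≠ 0, so there is no saddle point; optimal play is mixed.
Let the row player play U with probability p. Expected payoff against b1: (-3)p + 2(1−p) = −5p + 2; against b2: 0p + (-7)(1−p) = 7p − 7.
Setting these equal: −5p + 2 = 7p − 7 ⇒ −12p = -9 ⇒ p = 3/4, and the value is (-5)·(3/4) + 2 = -7/4.
For the column player: with q = P(b1), equating U's and D's payoffs gives −3q = 9q − 7 ⇒ q = 7/12.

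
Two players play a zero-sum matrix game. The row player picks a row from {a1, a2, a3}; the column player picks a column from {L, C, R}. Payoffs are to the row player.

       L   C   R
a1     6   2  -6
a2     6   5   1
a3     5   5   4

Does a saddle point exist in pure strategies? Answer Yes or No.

Yes

Row minima: a1 → -6, a2 → 1, a3 → 4; maximin = 4.
Column maxima: L → 6, C → 5, R → 4; minimax = 4.
maximin = minimax = 4, so a saddle point exists.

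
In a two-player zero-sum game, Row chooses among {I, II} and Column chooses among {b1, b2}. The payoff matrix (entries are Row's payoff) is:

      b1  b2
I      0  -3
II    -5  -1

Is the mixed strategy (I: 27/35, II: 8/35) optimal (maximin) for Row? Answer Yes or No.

No

Against b1 this mix gives (27/35)·0 + (8/35)·(-5) = -8/7.
Against b2 this mix gives (27/35)·(-3) + (8/35)·(-1) = -89/35.
Column will play b2, holding Row to -89/35. Shifting weight toward the row that does better against b2 would raise this floor (the equalizing mix achieves -15/7 against both b2 and b1), so the proposed strategy is not optimal.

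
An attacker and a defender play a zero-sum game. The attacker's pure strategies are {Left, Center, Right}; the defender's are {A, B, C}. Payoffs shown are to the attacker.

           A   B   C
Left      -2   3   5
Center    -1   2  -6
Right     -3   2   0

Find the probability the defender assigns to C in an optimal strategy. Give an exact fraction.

1/12

Row minima: Left → -2, Center → -6, Right → -3; maximin = -2.
Column maxima: A → -1, B → 3, C → 5; minimax = -1.
-2 ≠ -1, so there is no saddle point; optimal play is mixed.
Right is strictly dominated by Left, so the attacker never plays it.
B is strictly dominated by A (it gives the attacker strictly more in every row), so the defender never plays it.
On the remaining 2×2 (Left, Center vs A, C):
Let the attacker play Left with probability p. Expected payoff against A: (-2)p + (-1)(1−p) = −p − 1; against C: 5p + (-6)(1−p) = 11p − 6.
Setting these equal: −p − 1 = 11p − 6 ⇒ −12p = -5 ⇒ p = 5/12, and the value is (-1)·(5/12) − 1 = -17/12.
For the defender: with q = P(A), equating Left's and Center's payoffs gives −7q + 5 = 5q − 6 ⇒ q = 11/12.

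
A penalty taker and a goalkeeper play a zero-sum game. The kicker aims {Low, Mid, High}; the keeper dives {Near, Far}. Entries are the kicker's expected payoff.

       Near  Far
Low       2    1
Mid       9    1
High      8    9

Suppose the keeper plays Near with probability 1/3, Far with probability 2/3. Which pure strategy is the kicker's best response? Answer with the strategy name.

Expected payoff of Low: (1/3)·2 + (2/3)·1 = 4/3.
Expected payoff of Mid: (1/3)·9 + (2/3)·1 = 11/3.
Expected payoff of High: (1/3)·8 + (2/3)·9 = 26/3.
The largest is 26/3, so the kicker's best response is High.

High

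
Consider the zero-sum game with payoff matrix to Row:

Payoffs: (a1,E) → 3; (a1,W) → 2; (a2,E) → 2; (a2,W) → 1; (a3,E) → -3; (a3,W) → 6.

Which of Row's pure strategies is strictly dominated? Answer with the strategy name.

a2

a1 gives a strictly higher payoff than a2 against every column: 3 > 2, 2 > 1.
So a2 is strictly dominated and Row never plays it.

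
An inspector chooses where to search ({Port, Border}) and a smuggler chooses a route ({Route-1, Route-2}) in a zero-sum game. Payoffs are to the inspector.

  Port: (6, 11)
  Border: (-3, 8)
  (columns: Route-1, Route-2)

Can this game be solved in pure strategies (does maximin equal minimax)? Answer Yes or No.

Row minima: Port → 6, Border → -3; maximin = 6.
Column maxima: Route-1 → 6, Route-2 → 11; minimax = 6.
maximin = minimax = 6, so a saddle point exists.

Yes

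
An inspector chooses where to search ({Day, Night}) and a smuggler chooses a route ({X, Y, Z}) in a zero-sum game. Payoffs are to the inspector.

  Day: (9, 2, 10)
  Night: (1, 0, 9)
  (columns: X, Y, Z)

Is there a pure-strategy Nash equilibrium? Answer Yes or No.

Yes

Row minima: Day → 2, Night → 0; maximin = 2.
Column maxima: X → 9, Y → 2, Z → 10; minimax = 2.
maximin = minimax = 2, so a saddle point exists.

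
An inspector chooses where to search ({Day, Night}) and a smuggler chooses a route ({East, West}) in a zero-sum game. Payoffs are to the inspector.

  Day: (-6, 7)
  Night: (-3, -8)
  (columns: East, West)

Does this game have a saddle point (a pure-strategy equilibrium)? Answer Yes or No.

Row minima: Day → -6, Night → -8; maximin = -6.
Column maxima: East → -3, West → 7; minimax = -3.
-6 ≠ -3, so no pure-strategy equilibrium exists.

No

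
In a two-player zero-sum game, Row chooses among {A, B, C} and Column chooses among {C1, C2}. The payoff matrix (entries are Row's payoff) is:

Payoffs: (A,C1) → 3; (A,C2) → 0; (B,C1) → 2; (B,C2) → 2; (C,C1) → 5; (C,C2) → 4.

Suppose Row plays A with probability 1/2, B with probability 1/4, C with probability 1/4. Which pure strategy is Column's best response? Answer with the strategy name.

C2

If Column plays C1, Row's expected payoff is (1/2)·3 + (1/4)·2 + (1/4)·5 = 13/4.
If Column plays C2, Row's expected payoff is (1/2)·0 + (1/4)·2 + (1/4)·4 = 3/2.
Column minimizes Row's payoff; the smallest is 3/2, so the best response is C2.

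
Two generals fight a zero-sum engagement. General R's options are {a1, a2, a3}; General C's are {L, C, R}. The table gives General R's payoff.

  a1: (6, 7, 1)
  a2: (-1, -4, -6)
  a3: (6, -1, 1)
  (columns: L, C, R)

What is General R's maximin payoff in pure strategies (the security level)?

1

Row minima: a1 → 1, a2 → -6, a3 → -1.
The best of these is 1.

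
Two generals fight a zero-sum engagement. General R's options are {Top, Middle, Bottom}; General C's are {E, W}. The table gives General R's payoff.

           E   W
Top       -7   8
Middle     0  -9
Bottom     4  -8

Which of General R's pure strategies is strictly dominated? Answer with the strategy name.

Bottom gives a strictly higher payoff than Middle against every column: 4 > 0, -8 > -9.
So Middle is strictly dominated and General R never plays it.

Middle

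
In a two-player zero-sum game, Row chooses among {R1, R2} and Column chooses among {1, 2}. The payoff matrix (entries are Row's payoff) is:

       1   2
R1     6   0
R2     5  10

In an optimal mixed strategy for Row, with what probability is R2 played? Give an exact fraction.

6/11

Row minima: R1 → 0, R2 → 5; maximin = 5.
Column maxima: 1 → 6, 2 → 10; minimax = 6.
5 ≠ 6, so there is no saddle point; optimal play is mixed.
Let Row play R1 with probability p. Expected payoff against 1: 6p + 5(1−p) = p + 5; against 2: 0p + 10(1−p) = −10p + 10.
Setting these equal: p + 5 = −10p + 10 ⇒ 11p = 5 ⇒ p = 5/11, and the value is (1)·(5/11) + 5 = 60/11.
For Column: with q = P(1), equating R1's and R2's payoffs gives 6q = −5q + 10 ⇒ q = 10/11.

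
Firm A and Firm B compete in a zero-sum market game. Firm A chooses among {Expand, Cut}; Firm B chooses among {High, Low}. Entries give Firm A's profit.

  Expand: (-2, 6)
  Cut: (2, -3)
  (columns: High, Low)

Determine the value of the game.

Row minima: Expand → -2, Cut → -3; maximin = -2.
Column maxima: High → 2, Low → 6; minimax = 2.
-2 ≠ 2, so there is no saddle point; optimal play is mixed.
Let Firm A play Expand with probability p. Expected payoff against High: (-2)p + 2(1−p) = −4p + 2; against Low: 6p + (-3)(1−p) = 9p − 3.
Setting these equal: −4p + 2 = 9p − 3 ⇒ −13p = -5 ⇒ p = 5/13, and the value is (-4)·(5/13) + 2 = 6/13.
For Firm B: with q = P(High), equating Expand's and Cut's payoffs gives −8q + 6 = 5q − 3 ⇒ q = 9/13.

6/13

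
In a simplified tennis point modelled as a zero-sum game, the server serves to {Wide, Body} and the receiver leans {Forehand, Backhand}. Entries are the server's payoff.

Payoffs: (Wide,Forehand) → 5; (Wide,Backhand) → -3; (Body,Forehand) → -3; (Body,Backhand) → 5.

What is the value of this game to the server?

1

Row minima: Wide → -3, Body → -3; maximin = -3.
Column maxima: Forehand → 5, Backhand → 5; minimax = 5.
-3 ≠ 5, so there is no saddle point; optimal play is mixed.
Let the server play Wide with probability p. Expected payoff against Forehand: 5p + (-3)(1−p) = 8p − 3; against Backhand: (-3)p + 5(1−p) = −8p + 5.
Setting these equal: 8p − 3 = −8p + 5 ⇒ 16p = 8 ⇒ p = 1/2, and the value is (8)·(1/2) − 3 = 1.
For the receiver: with q = P(Forehand), equating Wide's and Body's payoffs gives 8q − 3 = −8q + 5 ⇒ q = 1/2.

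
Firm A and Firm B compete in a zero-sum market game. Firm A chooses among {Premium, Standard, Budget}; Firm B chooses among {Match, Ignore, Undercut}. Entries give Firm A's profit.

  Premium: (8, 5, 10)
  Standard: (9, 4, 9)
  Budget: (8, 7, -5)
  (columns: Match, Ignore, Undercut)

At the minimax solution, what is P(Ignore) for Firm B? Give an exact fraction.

Row minima: Premium → 5, Standard → 4, Budget → -5; maximin = 5.
Column maxima: Match → 9, Ignore → 7, Undercut → 10; minimax = 7.
5 ≠ 7, so there is no saddle point; optimal play is mixed.
Match is strictly dominated by Ignore (it gives Firm A strictly more in every row), so Firm B never plays it.
With Match eliminated, Standard is strictly dominated by Premium (Premium gives Firm A strictly more in every remaining column), so Firm A never plays it.
On the remaining 2×2 (Premium, Budget vs Ignore, Undercut):
Let Firm A play Premium with probability p. Expected payoff against Ignore: 5p + 7(1−p) = −2p + 7; against Undercut: 10p + (-5)(1−p) = 15p − 5.
Setting these equal: −2p + 7 = 15p − 5 ⇒ −17p = -12 ⇒ p = 12/17, and the value is (-2)·(12/17) + 7 = 95/17.
For Firm B: with q = P(Ignore), equating Premium's and Budget's payoffs gives −5q + 10 = 12q − 5 ⇒ q = 15/17.

15/17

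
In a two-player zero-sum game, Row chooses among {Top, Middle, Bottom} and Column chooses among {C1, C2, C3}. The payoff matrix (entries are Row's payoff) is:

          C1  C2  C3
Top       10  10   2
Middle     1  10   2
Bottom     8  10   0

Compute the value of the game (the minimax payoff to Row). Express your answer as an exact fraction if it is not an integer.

Row minima: Top → 2, Middle → 1, Bottom → 0; maximin = 2.
Column maxima: C1 → 10, C2 → 10, C3 → 2; minimax = 2.
Since maximin = minimax = 2, there is a saddle point and the value is 2.

2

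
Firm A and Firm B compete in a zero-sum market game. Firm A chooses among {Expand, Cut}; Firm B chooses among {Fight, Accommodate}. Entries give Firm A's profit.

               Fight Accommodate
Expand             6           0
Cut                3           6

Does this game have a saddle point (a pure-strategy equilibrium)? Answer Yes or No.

No

Row minima: Expand → 0, Cut → 3; maximin = 3.
Column maxima: Fight → 6, Accommodate → 6; minimax = 6.
3 ≠ 6, so no pure-strategy equilibrium exists.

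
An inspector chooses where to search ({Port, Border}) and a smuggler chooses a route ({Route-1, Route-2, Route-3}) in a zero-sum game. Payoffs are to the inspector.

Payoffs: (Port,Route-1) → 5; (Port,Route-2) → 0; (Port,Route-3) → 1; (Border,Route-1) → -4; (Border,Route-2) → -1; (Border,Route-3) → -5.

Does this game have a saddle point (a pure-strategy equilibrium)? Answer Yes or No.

Row minima: Port → 0, Border → -5; maximin = 0.
Column maxima: Route-1 → 5, Route-2 → 0, Route-3 → 1; minimax = 0.
maximin = minimax = 0, so a saddle point exists.

Yes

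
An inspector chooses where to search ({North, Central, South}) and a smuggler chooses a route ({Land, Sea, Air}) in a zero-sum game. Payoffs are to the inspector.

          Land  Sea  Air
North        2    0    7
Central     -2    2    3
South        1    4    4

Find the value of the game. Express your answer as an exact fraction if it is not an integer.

8/5

Row minima: North → 0, Central → -2, South → 1; maximin = 1.
Column maxima: Land → 2, Sea → 4, Air → 7; minimax = 2.
1 ≠ 2, so there is no saddle point; optimal play is mixed.
Central is strictly dominated by South, so the inspector never plays it.
Air is strictly dominated by Land (it gives the inspector strictly more in every row), so the smuggler never plays it.
On the remaining 2×2 (North, South vs Land, Sea):
Let the inspector play North with probability p. Expected payoff against Land: 2p + 1(1−p) = p + 1; against Sea: 0p + 4(1−p) = −4p + 4.
Setting these equal: p + 1 = −4p + 4 ⇒ 5p = 3 ⇒ p = 3/5, and the value is (1)·(3/5) + 1 = 8/5.
For the smuggler: with q = P(Land), equating North's and South's payoffs gives 2q = −3q + 4 ⇒ q = 4/5.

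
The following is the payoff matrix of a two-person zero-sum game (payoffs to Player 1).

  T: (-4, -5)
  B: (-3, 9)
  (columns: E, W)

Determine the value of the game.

-3

Row minima: T → -5, B → -3; maximin = -3.
Column maxima: E → -3, W → 9; minimax = -3.
Since maximin = minimax = -3, there is a saddle point and the value is -3.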